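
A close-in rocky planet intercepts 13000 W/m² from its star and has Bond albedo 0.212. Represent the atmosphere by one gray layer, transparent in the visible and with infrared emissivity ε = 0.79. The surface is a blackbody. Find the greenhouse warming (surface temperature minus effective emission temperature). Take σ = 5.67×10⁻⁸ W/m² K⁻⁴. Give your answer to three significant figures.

The planet radiates to space at T_e = [S(1−α)/(4σ)]^(1/4) = 461.0 K.
For a single slab of emissivity ε, T_s⁴ = 2T_e⁴/(2−ε); thus T_s = 461.0·(1.653)^(1/4) = 522.7 K.
Greenhouse warming: T_s − T_e = 61.71 K.

61.7 K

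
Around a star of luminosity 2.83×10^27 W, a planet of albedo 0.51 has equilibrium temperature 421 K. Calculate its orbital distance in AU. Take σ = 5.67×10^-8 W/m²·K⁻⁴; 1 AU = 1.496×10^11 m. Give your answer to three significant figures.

0.832 AU

The flux needed for this T is 4σT⁴/(1−0.51) = 14540 W/m².
From L = 4πd²S, d = √(2.83×10^27/(4π·14540)) = 1.245×10^11 m = 0.8319 AU.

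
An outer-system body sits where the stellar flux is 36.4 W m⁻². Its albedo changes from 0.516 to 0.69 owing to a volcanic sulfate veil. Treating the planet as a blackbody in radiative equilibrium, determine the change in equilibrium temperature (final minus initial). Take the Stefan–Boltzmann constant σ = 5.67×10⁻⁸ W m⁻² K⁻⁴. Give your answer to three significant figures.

-9.89 kelvin

With α = 0.516, T₁ = 93.88 K.
With α = 0.69, T₂ = 83.99 K.
ΔT = T₂ − T₁ = -9.895 K.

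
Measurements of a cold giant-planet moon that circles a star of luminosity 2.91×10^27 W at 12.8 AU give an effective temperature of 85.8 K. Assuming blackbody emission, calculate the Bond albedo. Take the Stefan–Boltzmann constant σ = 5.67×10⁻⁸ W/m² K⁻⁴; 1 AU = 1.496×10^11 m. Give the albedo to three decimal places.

Orbital distance: d = 12.8 AU = 1.915×10^12 m.
S = L/(4πd²) = 63.15 W/m².
Rearranging the radiative balance, α = 1 − 4σT⁴/S.
4σT⁴ = 4·5.67×10⁻⁸·(85.8)⁴ = 12.29 W/m².
1−α = 12.29/63.15 = 0.1946, so α = 0.8054.

0.805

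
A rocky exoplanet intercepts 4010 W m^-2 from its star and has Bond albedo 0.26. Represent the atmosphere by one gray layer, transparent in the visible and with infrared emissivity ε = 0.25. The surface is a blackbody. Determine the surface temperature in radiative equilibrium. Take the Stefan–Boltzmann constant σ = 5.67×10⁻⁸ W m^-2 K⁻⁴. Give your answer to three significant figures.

Effective emission temperature (TOA balance): σT_e⁴ = S(1−α)/4 = 741.9 W m^-2 → T_e = 338.2 K.
Surface balance with a leaky layer gives σT_s⁴ = σT_e⁴·2/(2−ε), so T_s = T_e·[2/(2−0.25)]^(1/4) = 349.7 K.

350 K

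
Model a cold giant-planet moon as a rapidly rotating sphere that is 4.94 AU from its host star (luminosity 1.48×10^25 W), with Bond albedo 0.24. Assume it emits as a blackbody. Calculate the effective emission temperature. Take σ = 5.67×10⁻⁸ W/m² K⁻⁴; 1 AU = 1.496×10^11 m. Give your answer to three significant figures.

d = 4.94 × 1.496×10^11 m = 7.390×10^11 m.
S = L/(4πd²) = 2.156 W/m².
Averaging over the sphere, the absorbed flux is S(1−α)/4 = 0.4097 W/m².
Set σT⁴ = 0.4097 → T = (0.4097/σ)^(1/4) = 51.85 K.

51.8 kelvin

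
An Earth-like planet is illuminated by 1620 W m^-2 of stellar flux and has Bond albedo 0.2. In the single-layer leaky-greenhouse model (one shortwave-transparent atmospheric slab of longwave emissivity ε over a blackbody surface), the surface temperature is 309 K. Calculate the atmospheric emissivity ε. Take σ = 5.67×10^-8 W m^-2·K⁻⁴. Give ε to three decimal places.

First, T_e = [1620·(1−0.2)/(4σ)]^(1/4) = 274.9 K.
T_s⁴ = T_e⁴·2/(2−ε) → ε = 2 − 2(T_e/T_s)⁴ = 2 − 2·(274.9/309)⁴ = 0.7464.

0.746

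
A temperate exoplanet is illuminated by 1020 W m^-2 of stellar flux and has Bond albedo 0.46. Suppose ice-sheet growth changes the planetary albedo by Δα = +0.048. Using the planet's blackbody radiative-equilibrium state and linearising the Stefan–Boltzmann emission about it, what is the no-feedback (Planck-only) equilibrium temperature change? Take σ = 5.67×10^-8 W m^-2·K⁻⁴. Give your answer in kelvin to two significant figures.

Reference equilibrium: T_e = [S(1−α)/(4σ)]^(1/4) = 222.0 K.
TOA radiative forcing: ΔF = −S·Δα/4 = −1020·(+0.048)/4 = -12.24 W m^-2.
Linearising σT⁴ gives d(σT⁴)/dT = 4σT_e³ = 2.481 W m^-2 per K.
Hence the no-feedback warming is ΔF/(4σT_e³) = -4.93 K.

-4.9 K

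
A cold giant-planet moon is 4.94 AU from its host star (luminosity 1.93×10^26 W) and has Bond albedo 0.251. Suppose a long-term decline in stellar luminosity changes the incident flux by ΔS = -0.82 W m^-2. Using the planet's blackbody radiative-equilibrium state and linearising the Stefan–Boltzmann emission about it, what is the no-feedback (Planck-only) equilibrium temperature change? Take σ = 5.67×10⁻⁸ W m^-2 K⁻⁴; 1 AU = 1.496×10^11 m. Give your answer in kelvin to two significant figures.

Orbital distance: d = 4.94 AU = 7.390×10^11 m.
S = L/(4πd²) = 28.12 W m^-2.
Reference equilibrium: T_e = [S(1−α)/(4σ)]^(1/4) = 98.17 K.
ΔF = Δ[S(1−α)]/4 = (1−0.251)·-0.82/4 = -0.1535 W m^-2.
Linearising σT⁴ gives d(σT⁴)/dT = 4σT_e³ = 0.2146 W m^-2 per K.
ΔT₀ = ΔF/λ_P = -0.1535/0.2146 = -0.716 K.

-0.72 K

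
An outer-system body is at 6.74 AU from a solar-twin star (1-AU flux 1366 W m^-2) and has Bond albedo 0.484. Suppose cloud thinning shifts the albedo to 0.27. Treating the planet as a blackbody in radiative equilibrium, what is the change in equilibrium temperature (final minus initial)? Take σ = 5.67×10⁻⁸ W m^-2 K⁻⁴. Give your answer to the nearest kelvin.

By the inverse-square law, S = 1366/6.74² = 30.07 W m^-2.
Before: T₁ = [30.07·0.516/(4σ)]^(1/4) = 90.95 K.
Final:   T₂ = [S(1−0.27)/(4σ)]^(1/4) = 99.19 K.
ΔT = T₂ − T₁ = 8.240 K.

8 K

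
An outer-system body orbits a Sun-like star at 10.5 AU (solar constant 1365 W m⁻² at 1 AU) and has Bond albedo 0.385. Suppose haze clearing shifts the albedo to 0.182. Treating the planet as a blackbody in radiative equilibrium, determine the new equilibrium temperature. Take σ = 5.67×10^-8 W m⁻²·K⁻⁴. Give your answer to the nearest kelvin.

Irradiance scales as 1/d², so S = 1365 W m⁻² × (1/10.5)² = 12.38 W m⁻².
T₂ = [S(1−α₂)/(4σ)]^(1/4) = [12.38·0.818/(4σ)]^(1/4) = 81.75 K.

82 kelvin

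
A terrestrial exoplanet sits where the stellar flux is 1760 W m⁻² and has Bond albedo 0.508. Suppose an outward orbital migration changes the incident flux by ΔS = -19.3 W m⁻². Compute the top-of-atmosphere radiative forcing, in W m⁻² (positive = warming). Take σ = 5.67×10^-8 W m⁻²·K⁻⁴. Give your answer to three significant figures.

-2.37 W m⁻²

Only a fraction (1−α) is absorbed and it's spread over 4πR², so ΔF = (1−α)ΔS/4 = -2.374 W m⁻².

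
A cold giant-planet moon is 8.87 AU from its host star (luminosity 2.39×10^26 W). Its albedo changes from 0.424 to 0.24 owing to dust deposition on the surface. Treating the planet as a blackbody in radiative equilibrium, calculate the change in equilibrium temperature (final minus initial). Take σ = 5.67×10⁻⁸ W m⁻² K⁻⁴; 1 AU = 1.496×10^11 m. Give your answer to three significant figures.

5.19 K

Orbital distance: d = 8.87 AU = 1.327×10^12 m.
S = L/(4πd²) = 10.80 W m⁻².
Initial: T₁ = [S(1−0.424)/(4σ)]^(1/4) = 72.37 K.
After:  T₂ = [10.80·0.76/(4σ)]^(1/4) = 77.56 K.
Change: 77.56 − 72.37 = 5.193 K.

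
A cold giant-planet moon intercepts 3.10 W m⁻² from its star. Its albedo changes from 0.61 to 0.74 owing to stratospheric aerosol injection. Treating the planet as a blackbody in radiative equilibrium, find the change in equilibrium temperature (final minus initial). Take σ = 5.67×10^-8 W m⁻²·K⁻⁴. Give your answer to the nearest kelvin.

-5 kelvin

With α = 0.61, T₁ = 48.05 K.
With α = 0.74, T₂ = 43.42 K.
ΔT = T₂ − T₁ = -4.632 K.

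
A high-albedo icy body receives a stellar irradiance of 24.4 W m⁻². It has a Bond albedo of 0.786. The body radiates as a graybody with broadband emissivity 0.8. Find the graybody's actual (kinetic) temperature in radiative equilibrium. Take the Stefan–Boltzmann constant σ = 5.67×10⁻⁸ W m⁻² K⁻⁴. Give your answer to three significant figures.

Averaging over the sphere, the absorbed flux is S(1−α)/4 = 1.305 W m⁻².
Equating to εσT⁴ with ε = 0.8: T = (1.305/0.8σ)^(1/4) = 73.24 K.

73.2 K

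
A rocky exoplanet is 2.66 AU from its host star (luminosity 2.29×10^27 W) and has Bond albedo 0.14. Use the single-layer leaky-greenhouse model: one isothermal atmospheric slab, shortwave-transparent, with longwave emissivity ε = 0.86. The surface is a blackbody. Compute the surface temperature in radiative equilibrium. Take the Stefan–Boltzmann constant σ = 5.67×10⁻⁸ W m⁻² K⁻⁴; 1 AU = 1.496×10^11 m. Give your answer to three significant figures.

296 K

Orbital distance: d = 2.66 AU = 3.979×10^11 m.
S = L/(4πd²) = 1151 W m⁻².
At the top of the atmosphere, σT_e⁴ = S(1−α)/4 = 247.4 W m⁻², giving T_e = 257.0 K.
Surface balance with a leaky layer gives σT_s⁴ = σT_e⁴·2/(2−ε), so T_s = T_e·[2/(2−0.86)]^(1/4) = 295.8 K.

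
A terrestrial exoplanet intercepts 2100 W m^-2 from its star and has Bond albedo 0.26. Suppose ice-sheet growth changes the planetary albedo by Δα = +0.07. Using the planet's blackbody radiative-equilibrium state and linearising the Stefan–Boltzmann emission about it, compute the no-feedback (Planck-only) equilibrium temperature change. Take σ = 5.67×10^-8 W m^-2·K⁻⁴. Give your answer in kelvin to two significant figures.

-6.8 kelvin

The baseline emission temperature is T_e = 287.7 K.
TOA radiative forcing: ΔF = −S·Δα/4 = −2100·(+0.07)/4 = -36.75 W m^-2.
Planck response: λ_P = 4σT_e³ = 4·5.67×10⁻⁸·(287.7)³ = 5.401 W m^-2/K.
Hence the no-feedback warming is ΔF/(4σT_e³) = -6.80 K.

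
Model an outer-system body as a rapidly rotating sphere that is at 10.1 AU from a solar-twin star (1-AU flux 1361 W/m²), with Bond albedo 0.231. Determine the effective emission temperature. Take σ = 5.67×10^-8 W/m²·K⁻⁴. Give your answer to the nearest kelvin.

Flux at the orbit: S = 1361/(10.1)² = 13.34 W/m².
Averaging over the sphere, the absorbed flux is S(1−α)/4 = 2.565 W/m².
Balancing against σT⁴: T = (2.565/5.67×10⁻⁸)^(1/4) = 82.01 K.

82 K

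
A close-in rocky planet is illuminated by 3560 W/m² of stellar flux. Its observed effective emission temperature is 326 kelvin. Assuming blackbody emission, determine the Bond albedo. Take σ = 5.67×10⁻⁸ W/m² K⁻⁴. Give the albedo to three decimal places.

0.280

From σT⁴ = S(1−α)/4 we invert for α: 1−α = 4σT⁴/S.
σT⁴ = 640.4 W/m², so 4σT⁴ = 2562 W/m².
Hence α = 1 − 2562/3560 = 0.2804.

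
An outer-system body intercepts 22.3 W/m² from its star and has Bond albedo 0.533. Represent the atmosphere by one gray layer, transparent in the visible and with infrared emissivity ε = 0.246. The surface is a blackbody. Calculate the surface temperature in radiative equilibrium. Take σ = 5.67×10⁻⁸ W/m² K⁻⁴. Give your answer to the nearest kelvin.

85 kelvin

The planet radiates to space at T_e = [S(1−α)/(4σ)]^(1/4) = 82.32 K.
For a single slab of emissivity ε, T_s⁴ = 2T_e⁴/(2−ε); thus T_s = 82.32·(1.14)^(1/4) = 85.06 K.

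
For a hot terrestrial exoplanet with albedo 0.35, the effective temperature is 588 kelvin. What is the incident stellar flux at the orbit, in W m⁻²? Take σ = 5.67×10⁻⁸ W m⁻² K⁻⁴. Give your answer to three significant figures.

From S(1−α)/4 = σT⁴: S = 4σT⁴/(1−α).
σT⁴ = 5.67×10⁻⁸·(588)⁴ = 6778 W m⁻².
S = 4·6778/0.65 = 41710 W m⁻².

41700 W m⁻²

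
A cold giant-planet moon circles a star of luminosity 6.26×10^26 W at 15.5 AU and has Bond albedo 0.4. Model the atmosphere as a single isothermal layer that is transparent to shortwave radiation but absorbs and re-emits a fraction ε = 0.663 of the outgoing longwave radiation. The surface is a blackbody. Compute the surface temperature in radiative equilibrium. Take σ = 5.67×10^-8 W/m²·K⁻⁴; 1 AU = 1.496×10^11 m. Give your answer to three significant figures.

77.8 K

d = 15.5 × 1.496×10^11 m = 2.319×10^12 m.
Spreading L over a sphere of radius d: S = 6.26×10^26/(4π·2.32×10^12²) = 9.265 W/m².
Effective emission temperature (TOA balance): σT_e⁴ = S(1−α)/4 = 1.390 W/m² → T_e = 70.36 K.
Surface balance with a leaky layer gives σT_s⁴ = σT_e⁴·2/(2−ε), so T_s = T_e·[2/(2−0.663)]^(1/4) = 77.81 K.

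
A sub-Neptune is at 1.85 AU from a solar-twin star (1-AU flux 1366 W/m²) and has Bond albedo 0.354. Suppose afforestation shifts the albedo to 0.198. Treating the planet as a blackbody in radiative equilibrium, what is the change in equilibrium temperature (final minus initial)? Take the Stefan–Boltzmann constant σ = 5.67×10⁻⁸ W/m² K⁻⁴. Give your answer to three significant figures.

Irradiance scales as 1/d², so S = 1366 W/m² × (1/1.85)² = 399.1 W/m².
With α = 0.354, T₁ = 183.6 K.
Final:   T₂ = [S(1−0.198)/(4σ)]^(1/4) = 193.8 K.
Change: 193.8 − 183.6 = 10.20 K.

10.2 K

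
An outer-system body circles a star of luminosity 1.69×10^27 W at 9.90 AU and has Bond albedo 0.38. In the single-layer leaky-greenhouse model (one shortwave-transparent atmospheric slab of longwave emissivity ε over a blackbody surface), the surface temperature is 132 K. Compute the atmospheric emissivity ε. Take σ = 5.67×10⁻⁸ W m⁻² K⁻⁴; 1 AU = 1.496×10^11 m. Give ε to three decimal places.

0.896

d = 9.90 × 1.496×10^11 m = 1.481×10^12 m.
S = L/(4πd²) = 61.31 W m⁻².
Effective temperature: T_e = [S(1−α)/(4σ)]^(1/4) = 113.8 K.
Inverting T_s⁴ = 2T_e⁴/(2−ε): (T_e/T_s)⁴ = 0.5521, so ε = 2(1 − 0.5521) = 0.8959.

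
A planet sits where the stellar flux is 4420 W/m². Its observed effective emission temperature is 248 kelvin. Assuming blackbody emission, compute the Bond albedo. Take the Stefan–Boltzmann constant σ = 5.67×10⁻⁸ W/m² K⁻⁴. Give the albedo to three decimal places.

0.806

Rearranging the radiative balance, α = 1 − 4σT⁴/S.
4σT⁴ = 4·5.67×10⁻⁸·(248)⁴ = 857.9 W/m².
Hence α = 1 − 857.9/4420 = 0.8059.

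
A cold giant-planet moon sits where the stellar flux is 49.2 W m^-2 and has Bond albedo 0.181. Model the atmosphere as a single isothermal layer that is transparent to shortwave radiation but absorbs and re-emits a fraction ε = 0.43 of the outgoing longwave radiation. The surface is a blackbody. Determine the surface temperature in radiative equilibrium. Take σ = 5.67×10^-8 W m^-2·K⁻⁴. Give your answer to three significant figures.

123 kelvin

The planet radiates to space at T_e = [S(1−α)/(4σ)]^(1/4) = 115.5 K.
The surface balance (absorbed SW + ε·downward IR = σT_s⁴) with T_a⁴ = T_s⁴/2 reduces to T_s = T_e·[2/(2−ε)]^¼ = 122.7 K.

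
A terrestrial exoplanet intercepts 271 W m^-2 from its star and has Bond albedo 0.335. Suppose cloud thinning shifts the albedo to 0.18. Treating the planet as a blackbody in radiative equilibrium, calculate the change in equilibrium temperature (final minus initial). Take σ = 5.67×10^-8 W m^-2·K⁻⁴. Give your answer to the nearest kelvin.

With α = 0.335, T₁ = 167.9 K.
After:  T₂ = [271.0·0.82/(4σ)]^(1/4) = 176.9 K.
ΔT = T₂ − T₁ = 9.029 K.

9 K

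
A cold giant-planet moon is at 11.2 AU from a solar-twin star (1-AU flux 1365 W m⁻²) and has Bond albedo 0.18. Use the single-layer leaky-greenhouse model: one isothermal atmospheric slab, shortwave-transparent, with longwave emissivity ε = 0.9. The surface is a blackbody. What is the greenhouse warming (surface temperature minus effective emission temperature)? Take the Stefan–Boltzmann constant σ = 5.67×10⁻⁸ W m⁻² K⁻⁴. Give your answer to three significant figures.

12.8 kelvin

Irradiance scales as 1/d², so S = 1365 W m⁻² × (1/11.2)² = 10.88 W m⁻².
Effective emission temperature (TOA balance): σT_e⁴ = S(1−α)/4 = 2.231 W m⁻² → T_e = 79.20 K.
The surface balance (absorbed SW + ε·downward IR = σT_s⁴) with T_a⁴ = T_s⁴/2 reduces to T_s = T_e·[2/(2−ε)]^¼ = 91.97 K.
Greenhouse warming: T_s − T_e = 12.77 K.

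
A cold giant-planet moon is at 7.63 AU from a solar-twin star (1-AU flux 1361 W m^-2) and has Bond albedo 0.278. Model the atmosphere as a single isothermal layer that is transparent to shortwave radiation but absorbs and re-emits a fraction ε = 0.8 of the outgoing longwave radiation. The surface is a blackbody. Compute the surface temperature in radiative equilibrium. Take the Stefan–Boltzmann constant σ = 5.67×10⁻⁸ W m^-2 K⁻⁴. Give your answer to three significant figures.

Irradiance scales as 1/d², so S = 1361 W m^-2 × (1/7.63)² = 23.38 W m^-2.
At the top of the atmosphere, σT_e⁴ = S(1−α)/4 = 4.220 W m^-2, giving T_e = 92.88 K.
The surface balance (absorbed SW + ε·downward IR = σT_s⁴) with T_a⁴ = T_s⁴/2 reduces to T_s = T_e·[2/(2−ε)]^¼ = 105.5 K.

106 K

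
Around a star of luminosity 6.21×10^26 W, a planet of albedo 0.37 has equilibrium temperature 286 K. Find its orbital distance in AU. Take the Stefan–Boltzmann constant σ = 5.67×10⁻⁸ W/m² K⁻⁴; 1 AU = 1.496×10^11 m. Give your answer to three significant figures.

0.957 AU

Energy balance gives S = 4σT⁴/(1−α) = 2409 W/m².
Then d = [L/(4πS)]^(1/2) = 1.432×10^11 m, i.e. 0.9575 AU.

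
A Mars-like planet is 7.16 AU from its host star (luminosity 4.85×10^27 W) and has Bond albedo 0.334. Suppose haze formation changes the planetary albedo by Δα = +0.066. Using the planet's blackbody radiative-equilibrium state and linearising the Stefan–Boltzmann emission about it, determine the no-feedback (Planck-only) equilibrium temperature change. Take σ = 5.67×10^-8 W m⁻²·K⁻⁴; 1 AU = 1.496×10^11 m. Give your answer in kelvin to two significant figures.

-4.4 K

d = 7.16 × 1.496×10^11 m = 1.071×10^12 m.
Spreading L over a sphere of radius d: S = 4.85×10^27/(4π·1.07×10^12²) = 336.4 W m⁻².
The baseline emission temperature is T_e = 177.3 K.
The change in absorbed flux is Δ[S(1−α)/4] = −SΔα/4 = -5.550 W m⁻².
Linearising σT⁴ gives d(σT⁴)/dT = 4σT_e³ = 1.264 W m⁻² per K.
Hence the no-feedback warming is ΔF/(4σT_e³) = -4.39 K.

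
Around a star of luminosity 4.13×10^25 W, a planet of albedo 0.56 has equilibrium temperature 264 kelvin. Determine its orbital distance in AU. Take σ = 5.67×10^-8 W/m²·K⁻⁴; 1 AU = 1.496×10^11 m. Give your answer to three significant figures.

Required flux: S = 4σT⁴/(1−α) = 2504 W/m².
S = L/(4πd²) → d = √(L/4πS) = √(4.13×10^25/(4π·2504)) = 3.623×10^10 m = 0.2422 AU.

0.242 AU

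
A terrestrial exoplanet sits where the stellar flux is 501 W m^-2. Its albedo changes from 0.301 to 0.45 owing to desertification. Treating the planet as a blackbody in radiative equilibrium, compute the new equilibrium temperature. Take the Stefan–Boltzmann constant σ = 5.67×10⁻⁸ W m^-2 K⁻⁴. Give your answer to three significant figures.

With the new albedo, S(1−α₂)/4 = 68.89 W m^-2, so T₂ = 186.7 K.

187 kelvin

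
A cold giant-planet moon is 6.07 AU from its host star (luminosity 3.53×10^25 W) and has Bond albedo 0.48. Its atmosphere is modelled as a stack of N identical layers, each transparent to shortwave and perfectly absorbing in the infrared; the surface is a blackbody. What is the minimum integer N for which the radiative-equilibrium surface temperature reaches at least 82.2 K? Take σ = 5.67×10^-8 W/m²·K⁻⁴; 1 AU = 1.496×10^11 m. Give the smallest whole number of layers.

5

Orbital distance: d = 6.07 AU = 9.081×10^11 m.
Spreading L over a sphere of radius d: S = 3.53×10^25/(4π·9.08×10^11²) = 3.407 W/m².
The effective emission temperature is T_e = [S(1−α)/(4σ)]^¼ = 52.87 K.
T_s = (N+1)^(1/4)·T_e ≥ 82.2 K requires N+1 ≥ (T_s/T_e)⁴ = (82.2/52.87)⁴ = 5.845.
Rounding up, N = 5.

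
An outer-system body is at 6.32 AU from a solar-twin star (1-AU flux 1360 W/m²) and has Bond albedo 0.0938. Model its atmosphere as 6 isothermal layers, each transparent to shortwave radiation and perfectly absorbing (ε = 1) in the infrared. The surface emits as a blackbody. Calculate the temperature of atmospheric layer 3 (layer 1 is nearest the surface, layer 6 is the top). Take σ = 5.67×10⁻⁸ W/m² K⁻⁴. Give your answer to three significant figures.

Flux at the orbit: S = 1360/(6.32)² = 34.05 W/m².
Top-of-atmosphere balance: σT_e⁴ = S(1−α)/4 = 7.714 W/m² → T_e = 108.0 K.
Each opaque layer satisfies 2T_j⁴ = T_{j−1}⁴ + T_{j+1}⁴, giving T_k⁴ = (N+1−k)T_e⁴.
T_3 = (4)^(1/4)·108.0 = 152.7 K.

153 kelvin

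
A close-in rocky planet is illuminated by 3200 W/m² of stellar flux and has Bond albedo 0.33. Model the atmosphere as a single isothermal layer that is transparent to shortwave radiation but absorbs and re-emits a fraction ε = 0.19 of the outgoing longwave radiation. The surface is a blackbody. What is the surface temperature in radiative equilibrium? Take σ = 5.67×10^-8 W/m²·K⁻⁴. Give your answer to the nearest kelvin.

320 K

The planet radiates to space at T_e = [S(1−α)/(4σ)]^(1/4) = 311.8 K.
Surface balance with a leaky layer gives σT_s⁴ = σT_e⁴·2/(2−ε), so T_s = T_e·[2/(2−0.19)]^(1/4) = 319.7 K.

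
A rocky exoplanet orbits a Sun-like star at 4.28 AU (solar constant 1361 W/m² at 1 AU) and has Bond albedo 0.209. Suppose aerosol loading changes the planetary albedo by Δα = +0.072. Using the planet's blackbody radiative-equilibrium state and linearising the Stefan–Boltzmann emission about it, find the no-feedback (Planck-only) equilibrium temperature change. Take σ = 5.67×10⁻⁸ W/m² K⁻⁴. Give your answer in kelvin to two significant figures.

Flux at the orbit: S = 1361/(4.28)² = 74.30 W/m².
Unperturbed T_e = [74.30·(1−0.209)/(4σ)]^¼ = 126.9 K.
The change in absorbed flux is Δ[S(1−α)/4] = −SΔα/4 = -1.337 W/m².
The Planck feedback parameter is 4σT_e³ = 0.4632 W/m²/K.
Hence the no-feedback warming is ΔF/(4σT_e³) = -2.89 K.

-2.9 kelvin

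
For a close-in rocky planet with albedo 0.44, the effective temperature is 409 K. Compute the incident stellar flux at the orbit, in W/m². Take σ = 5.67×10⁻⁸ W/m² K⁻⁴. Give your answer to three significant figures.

11300 W/m²

Invert the energy balance for S: S = 4σT⁴/(1−α).
σT⁴ = 5.67×10⁻⁸·(409)⁴ = 1587 W/m².
S = 4·1587/0.56 = 11330 W/m².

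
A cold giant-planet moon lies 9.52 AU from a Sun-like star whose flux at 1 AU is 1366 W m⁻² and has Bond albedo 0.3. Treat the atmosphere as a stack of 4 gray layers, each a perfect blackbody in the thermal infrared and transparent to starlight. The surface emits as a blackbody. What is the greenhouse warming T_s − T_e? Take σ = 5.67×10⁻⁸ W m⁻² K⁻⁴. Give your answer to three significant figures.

Irradiance scales as 1/d², so S = 1366 W m⁻² × (1/9.52)² = 15.07 W m⁻².
The effective emission temperature is T_e = [S(1−α)/(4σ)]^¼ = 82.59 K.
Surface: T_s = (5)^¼·T_e = 123.5 K.
So the greenhouse effect raises the surface by 123.5 − 82.59 = 40.91 K.

40.9 kelvin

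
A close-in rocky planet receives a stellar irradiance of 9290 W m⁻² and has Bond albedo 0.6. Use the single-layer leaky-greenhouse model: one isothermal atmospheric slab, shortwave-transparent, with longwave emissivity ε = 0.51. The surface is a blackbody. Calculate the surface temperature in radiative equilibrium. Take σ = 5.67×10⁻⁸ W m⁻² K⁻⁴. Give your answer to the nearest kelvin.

385 K

At the top of the atmosphere, σT_e⁴ = S(1−α)/4 = 929.0 W m⁻², giving T_e = 357.8 K.
Surface balance with a leaky layer gives σT_s⁴ = σT_e⁴·2/(2−ε), so T_s = T_e·[2/(2−0.51)]^(1/4) = 385.1 K.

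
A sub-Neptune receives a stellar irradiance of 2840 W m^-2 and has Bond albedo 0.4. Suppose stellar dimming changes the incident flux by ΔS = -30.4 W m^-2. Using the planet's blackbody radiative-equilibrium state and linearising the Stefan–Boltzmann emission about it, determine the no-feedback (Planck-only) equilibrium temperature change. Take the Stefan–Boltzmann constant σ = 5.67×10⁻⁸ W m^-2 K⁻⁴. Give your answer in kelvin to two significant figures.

-0.79 K

Reference equilibrium: T_e = [S(1−α)/(4σ)]^(1/4) = 294.4 K.
ΔF = Δ[S(1−α)]/4 = (1−0.4)·-30.4/4 = -4.560 W m^-2.
Planck response: λ_P = 4σT_e³ = 4·5.67×10⁻⁸·(294.4)³ = 5.788 W m^-2/K.
ΔT₀ = ΔF/λ_P = -4.560/5.788 = -0.788 K.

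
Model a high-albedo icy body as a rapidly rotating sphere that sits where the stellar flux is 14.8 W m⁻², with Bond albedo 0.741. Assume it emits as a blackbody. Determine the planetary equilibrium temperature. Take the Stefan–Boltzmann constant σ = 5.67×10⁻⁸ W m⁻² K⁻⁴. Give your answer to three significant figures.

64.1 kelvin

Absorbed flux (global mean): S(1−α)/4 = 14.80·0.259/4 = 0.9583 W m⁻².
In equilibrium σT⁴ equals this, so T = 64.12 K.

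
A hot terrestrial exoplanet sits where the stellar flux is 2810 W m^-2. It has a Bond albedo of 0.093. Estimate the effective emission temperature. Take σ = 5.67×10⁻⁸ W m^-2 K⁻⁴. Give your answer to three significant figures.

Absorbed flux (global mean): S(1−α)/4 = 2810·0.907/4 = 637.2 W m^-2.
Balancing against σT⁴: T = (637.2/5.67×10⁻⁸)^(1/4) = 325.6 K.

326 K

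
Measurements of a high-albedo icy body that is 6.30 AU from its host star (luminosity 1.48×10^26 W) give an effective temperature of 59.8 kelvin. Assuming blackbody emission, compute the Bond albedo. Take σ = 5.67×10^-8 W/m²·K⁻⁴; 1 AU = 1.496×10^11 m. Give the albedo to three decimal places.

Orbital distance: d = 6.30 AU = 9.425×10^11 m.
Spreading L over a sphere of radius d: S = 1.48×10^26/(4π·9.42×10^11²) = 13.26 W/m².
Rearranging the radiative balance, α = 1 − 4σT⁴/S.
σT⁴ = 0.7251 W/m², so 4σT⁴ = 2.900 W/m².
Hence α = 1 − 2.900/13.26 = 0.7813.

0.781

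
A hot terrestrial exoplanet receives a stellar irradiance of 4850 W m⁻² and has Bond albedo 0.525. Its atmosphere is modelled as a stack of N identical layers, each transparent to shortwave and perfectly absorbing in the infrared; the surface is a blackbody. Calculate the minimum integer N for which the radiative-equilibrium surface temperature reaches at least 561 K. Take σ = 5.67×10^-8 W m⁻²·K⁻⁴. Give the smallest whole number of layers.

The effective emission temperature is T_e = [S(1−α)/(4σ)]^¼ = 317.5 K.
Since T_s⁴ = (N+1)T_e⁴, we need N ≥ (T_s/T_e)⁴ − 1 = 8.751.
Rounding up, N = 9.

9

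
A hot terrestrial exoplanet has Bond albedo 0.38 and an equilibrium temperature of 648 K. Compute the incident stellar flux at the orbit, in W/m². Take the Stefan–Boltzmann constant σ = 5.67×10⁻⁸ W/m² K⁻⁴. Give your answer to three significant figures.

Invert the energy balance for S: S = 4σT⁴/(1−α).
The emitted flux is σT⁴ = 9997 W/m².
So S = 4×9997/(1−0.38) = 64500 W/m².

64500 W/m²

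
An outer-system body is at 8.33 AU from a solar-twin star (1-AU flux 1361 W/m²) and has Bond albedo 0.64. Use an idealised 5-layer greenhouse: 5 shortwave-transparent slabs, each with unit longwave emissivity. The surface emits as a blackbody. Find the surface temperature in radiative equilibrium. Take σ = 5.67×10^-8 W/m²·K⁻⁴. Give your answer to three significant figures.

117 kelvin

Irradiance scales as 1/d², so S = 1361 W/m² × (1/8.33)² = 19.61 W/m².
The effective emission temperature is T_e = [S(1−α)/(4σ)]^¼ = 74.70 K.
With N = 5 opaque layers, T_s = (N+1)^(1/4)·T_e = 6^(1/4)·74.70 = 116.9 K.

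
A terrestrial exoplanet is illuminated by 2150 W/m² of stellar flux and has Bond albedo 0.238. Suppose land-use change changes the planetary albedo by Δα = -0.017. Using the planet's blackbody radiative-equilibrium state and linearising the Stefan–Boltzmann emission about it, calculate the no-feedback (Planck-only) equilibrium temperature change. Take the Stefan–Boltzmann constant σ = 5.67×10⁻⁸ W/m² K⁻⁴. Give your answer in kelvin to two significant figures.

Unperturbed T_e = [2150·(1−0.238)/(4σ)]^¼ = 291.5 K.
The change in absorbed flux is Δ[S(1−α)/4] = −SΔα/4 = 9.138 W/m².
Linearising σT⁴ gives d(σT⁴)/dT = 4σT_e³ = 5.620 W/m² per K.
Hence the no-feedback warming is ΔF/(4σT_e³) = 1.63 K.

1.6 K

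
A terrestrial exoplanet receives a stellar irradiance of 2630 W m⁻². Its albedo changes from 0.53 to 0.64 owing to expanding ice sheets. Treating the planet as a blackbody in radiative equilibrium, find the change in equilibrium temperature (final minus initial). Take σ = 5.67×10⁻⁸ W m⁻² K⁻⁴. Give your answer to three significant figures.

-17.5 K

Initial: T₁ = [S(1−0.53)/(4σ)]^(1/4) = 271.7 K.
With α = 0.64, T₂ = 254.2 K.
ΔT = T₂ − T₁ = -17.52 K.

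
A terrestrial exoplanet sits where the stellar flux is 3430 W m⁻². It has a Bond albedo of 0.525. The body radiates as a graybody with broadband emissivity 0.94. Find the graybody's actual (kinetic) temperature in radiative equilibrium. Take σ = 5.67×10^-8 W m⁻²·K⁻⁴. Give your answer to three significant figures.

The planet absorbs (1−α)S over its disc πR² and re-emits over 4πR², so the mean absorbed flux is (1−0.525)·3430/4 = 407.3 W m⁻².
Equating to εσT⁴ with ε = 0.94: T = (407.3/0.94σ)^(1/4) = 295.7 K.

296 K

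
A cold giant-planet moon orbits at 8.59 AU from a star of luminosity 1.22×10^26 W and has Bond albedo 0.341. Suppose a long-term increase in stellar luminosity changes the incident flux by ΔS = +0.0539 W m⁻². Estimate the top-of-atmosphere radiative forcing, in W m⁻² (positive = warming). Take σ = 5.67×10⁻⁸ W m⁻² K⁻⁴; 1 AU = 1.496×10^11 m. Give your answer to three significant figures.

0.00888 W m⁻²

d = 8.59 × 1.496×10^11 m = 1.285×10^12 m.
S = L/(4πd²) = 5.879 W m⁻².
TOA radiative forcing: ΔF = (1−α)ΔS/4 = 0.659·(+0.0539)/4 = 0.008880 W m⁻².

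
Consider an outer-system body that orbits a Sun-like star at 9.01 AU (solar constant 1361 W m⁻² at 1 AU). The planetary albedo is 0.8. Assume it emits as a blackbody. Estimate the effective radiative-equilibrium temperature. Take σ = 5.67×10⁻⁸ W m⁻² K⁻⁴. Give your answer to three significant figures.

62.0 K

Flux at the orbit: S = 1361/(9.01)² = 16.77 W m⁻².
Averaging over the sphere, the absorbed flux is S(1−α)/4 = 0.8383 W m⁻².
Set σT⁴ = 0.8383 → T = (0.8383/σ)^(1/4) = 62.01 K.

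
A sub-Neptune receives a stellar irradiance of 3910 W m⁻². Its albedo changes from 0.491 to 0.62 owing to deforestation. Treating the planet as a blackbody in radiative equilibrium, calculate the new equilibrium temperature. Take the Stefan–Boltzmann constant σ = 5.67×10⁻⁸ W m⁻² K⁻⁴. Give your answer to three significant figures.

T₂ = [S(1−α₂)/(4σ)]^(1/4) = [3910·0.38/(4σ)]^(1/4) = 284.5 K.

284 kelvin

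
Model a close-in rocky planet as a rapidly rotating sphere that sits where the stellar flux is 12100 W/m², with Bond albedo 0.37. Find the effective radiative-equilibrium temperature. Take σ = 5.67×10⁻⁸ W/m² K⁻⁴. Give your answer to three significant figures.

428 K

The planet absorbs (1−α)S over its disc πR² and re-emits over 4πR², so the mean absorbed flux is (1−0.37)·12100/4 = 1906 W/m².
Balancing against σT⁴: T = (1906/5.67×10⁻⁸)^(1/4) = 428.2 K.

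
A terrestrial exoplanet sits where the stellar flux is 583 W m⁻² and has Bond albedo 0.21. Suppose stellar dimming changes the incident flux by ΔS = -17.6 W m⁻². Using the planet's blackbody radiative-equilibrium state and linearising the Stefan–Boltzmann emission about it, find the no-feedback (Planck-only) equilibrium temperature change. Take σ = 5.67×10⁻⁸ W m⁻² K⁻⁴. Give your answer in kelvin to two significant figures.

The baseline emission temperature is T_e = 212.3 K.
Only a fraction (1−α) is absorbed and it's spread over 4πR², so ΔF = (1−α)ΔS/4 = -3.476 W m⁻².
The Planck feedback parameter is 4σT_e³ = 2.170 W m⁻²/K.
ΔT₀ = ΔF/λ_P = -3.476/2.170 = -1.60 K.

-1.6 kelvin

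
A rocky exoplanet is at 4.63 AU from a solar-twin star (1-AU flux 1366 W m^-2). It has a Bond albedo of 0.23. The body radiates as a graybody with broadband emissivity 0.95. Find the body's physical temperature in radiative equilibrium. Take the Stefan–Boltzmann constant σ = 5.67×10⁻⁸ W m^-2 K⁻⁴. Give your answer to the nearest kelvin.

123 K

Irradiance scales as 1/d², so S = 1366 W m^-2 × (1/4.63)² = 63.72 W m^-2.
Averaging over the sphere, the absorbed flux is S(1−α)/4 = 12.27 W m^-2.
Equating to εσT⁴ with ε = 0.95: T = (12.27/0.95σ)^(1/4) = 122.8 K.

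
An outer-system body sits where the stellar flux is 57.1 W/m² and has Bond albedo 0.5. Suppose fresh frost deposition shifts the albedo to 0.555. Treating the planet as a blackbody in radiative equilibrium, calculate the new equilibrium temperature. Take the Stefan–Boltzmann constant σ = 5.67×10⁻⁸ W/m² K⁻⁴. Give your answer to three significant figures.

103 K

New equilibrium: T₂ = [(1−0.555)·57.10/(4σ)]^(1/4) = 102.9 K.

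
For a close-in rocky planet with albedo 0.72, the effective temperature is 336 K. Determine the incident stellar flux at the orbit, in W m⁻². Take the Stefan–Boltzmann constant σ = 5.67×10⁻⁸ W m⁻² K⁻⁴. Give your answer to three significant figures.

10300 W m⁻²

Invert the energy balance for S: S = 4σT⁴/(1−α).
The emitted flux is σT⁴ = 722.7 W m⁻².
So S = 4×722.7/(1−0.72) = 10320 W m⁻².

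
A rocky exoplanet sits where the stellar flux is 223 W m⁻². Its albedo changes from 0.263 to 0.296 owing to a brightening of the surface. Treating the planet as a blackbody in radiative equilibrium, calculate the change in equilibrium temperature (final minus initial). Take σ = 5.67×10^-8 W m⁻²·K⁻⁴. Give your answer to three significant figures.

With α = 0.263, T₁ = 164.1 K.
With α = 0.296, T₂ = 162.2 K.
ΔT = T₂ − T₁ = -1.868 K.

-1.87 K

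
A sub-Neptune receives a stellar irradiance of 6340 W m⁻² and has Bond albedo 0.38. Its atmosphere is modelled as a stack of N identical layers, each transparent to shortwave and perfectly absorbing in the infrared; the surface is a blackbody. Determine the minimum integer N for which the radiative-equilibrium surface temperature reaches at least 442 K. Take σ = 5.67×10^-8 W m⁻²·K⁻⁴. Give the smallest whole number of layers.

2

OLR = S(1−α)/4 = 982.7 W m⁻²; the top layer radiates at T_e = 362.8 K.
T_s = (N+1)^(1/4)·T_e ≥ 442 K requires N+1 ≥ (T_s/T_e)⁴ = (442/362.8)⁴ = 2.202.
The minimum whole number is N = 2.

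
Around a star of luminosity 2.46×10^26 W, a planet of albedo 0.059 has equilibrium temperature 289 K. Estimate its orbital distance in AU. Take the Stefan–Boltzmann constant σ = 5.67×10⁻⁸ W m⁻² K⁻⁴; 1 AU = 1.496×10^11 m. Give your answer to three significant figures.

0.721 AU

Required flux: S = 4σT⁴/(1−α) = 1681 W m⁻².
From L = 4πd²S, d = √(2.46×10^26/(4π·1681)) = 1.079×10^11 m = 0.7213 AU.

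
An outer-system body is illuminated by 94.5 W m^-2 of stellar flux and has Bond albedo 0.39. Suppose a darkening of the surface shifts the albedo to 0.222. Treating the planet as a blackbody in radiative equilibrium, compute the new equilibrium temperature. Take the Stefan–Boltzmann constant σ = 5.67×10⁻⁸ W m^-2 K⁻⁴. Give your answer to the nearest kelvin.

T₂ = [S(1−α₂)/(4σ)]^(1/4) = [94.50·0.778/(4σ)]^(1/4) = 134.2 K.

134 kelvin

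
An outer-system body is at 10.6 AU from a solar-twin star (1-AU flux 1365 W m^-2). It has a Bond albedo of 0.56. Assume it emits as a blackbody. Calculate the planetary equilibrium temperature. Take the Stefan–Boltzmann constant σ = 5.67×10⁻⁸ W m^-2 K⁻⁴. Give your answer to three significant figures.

Irradiance scales as 1/d², so S = 1365 W m^-2 × (1/10.6)² = 12.15 W m^-2.
Absorbed flux (global mean): S(1−α)/4 = 12.15·0.44/4 = 1.336 W m^-2.
In equilibrium σT⁴ equals this, so T = 69.68 K.

69.7 K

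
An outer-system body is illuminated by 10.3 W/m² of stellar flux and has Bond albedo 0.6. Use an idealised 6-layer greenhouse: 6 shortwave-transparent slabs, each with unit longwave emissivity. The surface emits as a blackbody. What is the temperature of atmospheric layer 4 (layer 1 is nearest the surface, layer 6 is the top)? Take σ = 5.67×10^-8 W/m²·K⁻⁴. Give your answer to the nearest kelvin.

The effective emission temperature is T_e = [S(1−α)/(4σ)]^¼ = 65.29 K.
In the N-layer model, layer k (counted from the surface) has T_k = (N+1−k)^(1/4)·T_e.
T_4 = (3)^(1/4)·65.29 = 85.92 K.

86 K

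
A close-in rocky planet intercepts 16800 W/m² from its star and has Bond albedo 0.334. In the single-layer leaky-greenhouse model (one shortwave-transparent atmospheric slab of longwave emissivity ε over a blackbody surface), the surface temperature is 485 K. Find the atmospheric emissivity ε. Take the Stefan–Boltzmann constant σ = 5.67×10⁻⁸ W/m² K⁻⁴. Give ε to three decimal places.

0.217

TOA balance gives T_e = 471.3 K.
Inverting T_s⁴ = 2T_e⁴/(2−ε): (T_e/T_s)⁴ = 0.8916, so ε = 2(1 − 0.8916) = 0.2168.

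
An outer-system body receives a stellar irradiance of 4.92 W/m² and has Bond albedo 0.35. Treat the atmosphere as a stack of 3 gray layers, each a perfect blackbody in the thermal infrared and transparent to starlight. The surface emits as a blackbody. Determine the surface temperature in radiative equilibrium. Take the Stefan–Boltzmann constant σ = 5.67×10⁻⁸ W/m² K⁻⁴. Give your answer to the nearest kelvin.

Top-of-atmosphere balance: σT_e⁴ = S(1−α)/4 = 0.7995 W/m² → T_e = 61.28 K.
Layer-by-layer balance gives σT_s⁴ = (N+1)σT_e⁴, so T_s = 4^¼·61.28 = 86.66 K.

87 K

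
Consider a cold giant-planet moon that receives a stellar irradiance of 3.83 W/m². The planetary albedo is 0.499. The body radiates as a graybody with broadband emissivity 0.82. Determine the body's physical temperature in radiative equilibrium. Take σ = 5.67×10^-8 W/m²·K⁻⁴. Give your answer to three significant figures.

56.7 kelvin

The planet absorbs (1−α)S over its disc πR² and re-emits over 4πR², so the mean absorbed flux is (1−0.499)·3.830/4 = 0.4797 W/m².
Radiative balance εσT⁴ = 0.4797 gives T = [0.4797/(0.82·σ)]^(1/4) = 56.68 K.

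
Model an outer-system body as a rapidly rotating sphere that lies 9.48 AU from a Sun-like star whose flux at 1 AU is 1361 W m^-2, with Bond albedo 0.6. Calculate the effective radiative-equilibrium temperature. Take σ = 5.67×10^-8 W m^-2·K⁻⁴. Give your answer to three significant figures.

71.9 kelvin

By the inverse-square law, S = 1361/9.48² = 15.14 W m^-2.
The planet absorbs (1−α)S over its disc πR² and re-emits over 4πR², so the mean absorbed flux is (1−0.6)·15.14/4 = 1.514 W m^-2.
Balancing against σT⁴: T = (1.514/5.67×10⁻⁸)^(1/4) = 71.89 K.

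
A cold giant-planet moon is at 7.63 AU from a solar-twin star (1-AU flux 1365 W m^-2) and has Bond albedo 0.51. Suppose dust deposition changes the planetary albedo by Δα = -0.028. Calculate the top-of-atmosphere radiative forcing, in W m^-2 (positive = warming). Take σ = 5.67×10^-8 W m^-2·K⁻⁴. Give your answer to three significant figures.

0.164 W m^-2

Flux at the orbit: S = 1365/(7.63)² = 23.45 W m^-2.
TOA radiative forcing: ΔF = −S·Δα/4 = −23.45·(-0.028)/4 = 0.1641 W m^-2.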